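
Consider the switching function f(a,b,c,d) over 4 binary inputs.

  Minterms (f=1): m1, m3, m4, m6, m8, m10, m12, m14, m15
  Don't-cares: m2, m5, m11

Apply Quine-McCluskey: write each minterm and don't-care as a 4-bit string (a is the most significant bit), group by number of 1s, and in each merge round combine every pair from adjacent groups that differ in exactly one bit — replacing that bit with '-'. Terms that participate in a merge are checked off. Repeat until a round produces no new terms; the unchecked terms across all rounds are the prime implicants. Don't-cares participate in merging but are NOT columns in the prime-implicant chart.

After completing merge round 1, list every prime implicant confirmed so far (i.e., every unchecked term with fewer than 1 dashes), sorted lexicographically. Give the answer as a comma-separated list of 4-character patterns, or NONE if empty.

[col 0] 0001*, 0010*, 0011*, 0100*, 0101*, 0110*, 1000*, 1010*, 1011*, 1100*, 1110*, 1111*
[col 1] -010*, -011*, -100*, -110*, 0-01, 0-10*, 00-1, 001-*, 01-0*, 010-, 1-00*, 1-10*, 1-11*, 10-0*, 101-*, 11-0*, 111-*
[col 2] --10, -01-, -1-0, 1--0, 1-1-
Prime implicants: --10, -01-, -1-0, 0-01, 00-1, 010-, 1--0, 1-1-

NONE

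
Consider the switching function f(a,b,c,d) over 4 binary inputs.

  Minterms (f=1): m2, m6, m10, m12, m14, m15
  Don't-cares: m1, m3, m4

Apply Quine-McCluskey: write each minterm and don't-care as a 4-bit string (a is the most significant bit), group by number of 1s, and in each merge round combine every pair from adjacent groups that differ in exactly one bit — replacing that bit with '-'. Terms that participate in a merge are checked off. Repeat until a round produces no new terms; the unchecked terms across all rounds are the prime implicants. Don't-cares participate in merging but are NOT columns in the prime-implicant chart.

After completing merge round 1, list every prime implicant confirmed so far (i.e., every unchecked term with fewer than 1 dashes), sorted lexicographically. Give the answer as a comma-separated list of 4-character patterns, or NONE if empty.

NONE

size-2^0 implicants → 0001(✓)  0010(✓)  0011(✓)  0100(✓)  0110(✓)  1010(✓)  1100(✓)  1110(✓)  1111(✓)
size-2^1 implicants → -010(✓)  -100(✓)  -110(✓)  0-10(✓)  00-1  001-  01-0(✓)  1-10(✓)  11-0(✓)  111-
size-2^2 implicants → --10  -1-0
Unchecked terms (primes): --10, -1-0, 00-1, 001-, 111-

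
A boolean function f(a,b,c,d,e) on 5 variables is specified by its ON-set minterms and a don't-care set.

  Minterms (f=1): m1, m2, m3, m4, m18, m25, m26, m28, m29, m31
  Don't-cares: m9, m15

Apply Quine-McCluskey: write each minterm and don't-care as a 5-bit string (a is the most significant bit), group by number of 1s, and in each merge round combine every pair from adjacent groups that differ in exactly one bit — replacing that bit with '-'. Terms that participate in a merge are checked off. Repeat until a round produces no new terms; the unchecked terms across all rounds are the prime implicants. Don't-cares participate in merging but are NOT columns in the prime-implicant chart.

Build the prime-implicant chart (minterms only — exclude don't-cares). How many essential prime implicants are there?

size-2^0 implicants → 00001(✓)  00010(✓)  00011(✓)  00100  01001(✓)  01111(✓)  10010(✓)  11001(✓)  11010(✓)  11100(✓)  11101(✓)  11111(✓)
size-2^1 implicants → -0010  -1001  -1111  0-001  000-1  0001-  1-010  11-01  111-1  1110-
Unchecked terms (primes): -0010, -1001, -1111, 0-001, 000-1, 0001-, 00100, 1-010, 11-01, 111-1, 1110-
Minterm coverage:
  m1 ⊆ 0-001,000-1
  m2 ⊆ -0010,0001-
  m3 ⊆ 000-1,0001-
  m4 ⊆ 00100 [E]
  m18 ⊆ -0010,1-010
  m25 ⊆ -1001,11-01
  m26 ⊆ 1-010 [E]
  m28 ⊆ 1110- [E]
  m29 ⊆ 11-01,111-1,1110-
  m31 ⊆ -1111,111-1
E = {00100, 1-010, 1110-}

3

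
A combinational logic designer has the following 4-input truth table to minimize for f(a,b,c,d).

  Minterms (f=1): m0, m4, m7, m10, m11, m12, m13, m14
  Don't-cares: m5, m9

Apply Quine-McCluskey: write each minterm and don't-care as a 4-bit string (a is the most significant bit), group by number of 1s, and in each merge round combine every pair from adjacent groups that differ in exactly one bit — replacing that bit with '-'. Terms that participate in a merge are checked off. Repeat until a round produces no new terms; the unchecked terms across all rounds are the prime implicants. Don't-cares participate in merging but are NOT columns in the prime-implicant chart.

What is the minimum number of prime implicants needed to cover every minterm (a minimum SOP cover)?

size-2^0 implicants → 0000(✓)  0100(✓)  0101(✓)  0111(✓)  1001(✓)  1010(✓)  1011(✓)  1100(✓)  1101(✓)  1110(✓)
size-2^1 implicants → -100(✓)  -101(✓)  0-00  01-1  010-(✓)  1-01  1-10  10-1  101-  11-0  110-(✓)
size-2^2 implicants → -10-
Unchecked terms (primes): -10-, 0-00, 01-1, 1-01, 1-10, 10-1, 101-, 11-0
Minterm coverage:
  m0 ⊆ 0-00 [E]
  m4 ⊆ -10-,0-00
  m7 ⊆ 01-1 [E]
  m10 ⊆ 1-10,101-
  m11 ⊆ 10-1,101-
  m12 ⊆ -10-,11-0
  m13 ⊆ -10-,1-01
  m14 ⊆ 1-10,11-0
E = {0-00, 01-1}
Petrick residual → -10-, 1-10, 10-1
Cover = bc' + a'c'd' + a'bd + acd' + ab'd  |cover|=5

5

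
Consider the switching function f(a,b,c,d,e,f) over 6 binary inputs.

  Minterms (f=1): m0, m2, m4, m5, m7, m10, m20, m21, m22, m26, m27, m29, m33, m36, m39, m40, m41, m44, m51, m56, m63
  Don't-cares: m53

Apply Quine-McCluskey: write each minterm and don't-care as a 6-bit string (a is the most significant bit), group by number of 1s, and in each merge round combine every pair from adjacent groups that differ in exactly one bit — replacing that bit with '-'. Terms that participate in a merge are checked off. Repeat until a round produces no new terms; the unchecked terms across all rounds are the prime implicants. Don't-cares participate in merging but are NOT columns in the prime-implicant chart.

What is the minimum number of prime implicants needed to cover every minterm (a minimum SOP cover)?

12

[col 0] 000000*, 000010*, 000100*, 000101*, 000111*, 001010*, 010100*, 010101*, 010110*, 011010*, 011011*, 011101*, 100001*, 100100*, 100111*, 101000*, 101001*, 101100*, 110011, 110101*, 111000*, 111111
[col 1] -00100, -00111, -10101, 0-0100*, 0-0101*, 0-1010, 00-010, 000-00, 0000-0, 0001-1, 00010-*, 01-101, 0101-0, 01010-*, 01101-, 1-1000, 10-001, 10-100, 101-00, 10100-
[col 2] 0-010-
Prime implicants: -00100, -00111, -10101, 0-010-, 0-1010, 00-010, 000-00, 0000-0, 0001-1, 01-101, 0101-0, 01101-, 1-1000, 10-001, 10-100, 101-00, 10100-, 110011, 111111
PI chart (minterm → PIs covering it):
  0 | 000-00,0000-0
  2 | 00-010,0000-0
  4 | -00100,0-010-,000-00
  5 | 0-010-,0001-1
  7 | -00111,0001-1
  10 | 0-1010,00-010
  20 | 0-010-,0101-0
  21 | -10101,0-010-,01-101
  22 | 0101-0  (sole → essential)
  26 | 0-1010,01101-
  27 | 01101-  (sole → essential)
  29 | 01-101  (sole → essential)
  33 | 10-001  (sole → essential)
  36 | -00100,10-100
  39 | -00111  (sole → essential)
  40 | 1-1000,101-00,10100-
  41 | 10-001,10100-
  44 | 10-100,101-00
  51 | 110011  (sole → essential)
  56 | 1-1000  (sole → essential)
  63 | 111111  (sole → essential)
Essential prime implicants: -00111, 01-101, 0101-0, 01101-, 1-1000, 10-001, 110011, 111111
Petrick residual → 0-010-, 0-1010, 0000-0, 10-100
Minimum SOP uses 12 PIs: b'c'def + a'c'de' + a'cd'ef' + a'b'c'd'f' + a'bde'f + a'bc'df' + a'bcd'e + acd'e'f' + ab'd'e'f + ab'de'f' + abc'd'ef + abcdef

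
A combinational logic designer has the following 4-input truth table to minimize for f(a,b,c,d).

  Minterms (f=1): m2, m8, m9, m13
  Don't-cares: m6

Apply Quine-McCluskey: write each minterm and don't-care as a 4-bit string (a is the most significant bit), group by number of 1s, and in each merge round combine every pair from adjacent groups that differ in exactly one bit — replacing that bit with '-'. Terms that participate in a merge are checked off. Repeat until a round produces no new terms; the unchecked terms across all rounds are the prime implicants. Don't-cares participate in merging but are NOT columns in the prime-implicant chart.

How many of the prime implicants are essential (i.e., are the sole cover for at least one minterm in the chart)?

size-2^0 implicants → 0010(✓)  0110(✓)  1000(✓)  1001(✓)  1101(✓)
size-2^1 implicants → 0-10  1-01  100-
Unchecked terms (primes): 0-10, 1-01, 100-
Minterm coverage:
  m2 ⊆ 0-10 [E]
  m8 ⊆ 100- [E]
  m9 ⊆ 1-01,100-
  m13 ⊆ 1-01 [E]
E = {0-10, 1-01, 100-}

3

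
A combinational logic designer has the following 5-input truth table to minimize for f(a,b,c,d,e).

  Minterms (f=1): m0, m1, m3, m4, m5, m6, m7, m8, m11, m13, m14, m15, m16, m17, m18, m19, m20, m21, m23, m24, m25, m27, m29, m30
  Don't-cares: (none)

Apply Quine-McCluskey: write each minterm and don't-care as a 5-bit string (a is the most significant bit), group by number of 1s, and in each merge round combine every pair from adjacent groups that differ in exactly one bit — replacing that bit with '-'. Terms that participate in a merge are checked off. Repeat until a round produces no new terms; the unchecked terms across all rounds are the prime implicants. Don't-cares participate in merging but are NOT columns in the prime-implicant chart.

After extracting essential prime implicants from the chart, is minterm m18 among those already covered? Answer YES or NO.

YES

size-2^0 implicants → 00000(✓)  00001(✓)  00011(✓)  00100(✓)  00101(✓)  00110(✓)  00111(✓)  01000(✓)  01011(✓)  01101(✓)  01110(✓)  01111(✓)  10000(✓)  10001(✓)  10010(✓)  10011(✓)  10100(✓)  10101(✓)  10111(✓)  11000(✓)  11001(✓)  11011(✓)  11101(✓)  11110(✓)
size-2^1 implicants → -0000(✓)  -0001(✓)  -0011(✓)  -0100(✓)  -0101(✓)  -0111(✓)  -1000(✓)  -1011(✓)  -1101(✓)  -1110  0-000(✓)  0-011(✓)  0-101(✓)  0-110(✓)  0-111(✓)  00-00(✓)  00-01(✓)  00-11(✓)  000-1(✓)  0000-(✓)  001-0(✓)  001-1(✓)  0010-(✓)  0011-(✓)  01-11(✓)  011-1(✓)  0111-(✓)  1-000(✓)  1-001(✓)  1-011(✓)  1-101(✓)  10-00(✓)  10-01(✓)  10-11(✓)  100-0(✓)  100-1(✓)  1000-(✓)  1001-(✓)  101-1(✓)  1010-(✓)  11-01(✓)  110-1(✓)  1100-(✓)
size-2^2 implicants → --000  --011  --101  -0-00(✓)  -0-01(✓)  -0-11(✓)  -00-1(✓)  -000-(✓)  -01-1(✓)  -010-(✓)  0--11  0-1-1  0-11-  00--1(✓)  00-0-(✓)  001--  1--01  1-0-1  1-00-  10--1(✓)  10-0-(✓)  100--
size-2^3 implicants → -0--1  -0-0-
Unchecked terms (primes): --000, --011, --101, -0--1, -0-0-, -1110, 0--11, 0-1-1, 0-11-, 001--, 1--01, 1-0-1, 1-00-, 100--
Minterm coverage:
  m0 ⊆ --000,-0-0-
  m1 ⊆ -0--1,-0-0-
  m3 ⊆ --011,-0--1,0--11
  m4 ⊆ -0-0-,001--
  m5 ⊆ --101,-0--1,-0-0-,0-1-1,001--
  m6 ⊆ 0-11-,001--
  m7 ⊆ -0--1,0--11,0-1-1,0-11-,001--
  m8 ⊆ --000 [E]
  m11 ⊆ --011,0--11
  m13 ⊆ --101,0-1-1
  m14 ⊆ -1110,0-11-
  m15 ⊆ 0--11,0-1-1,0-11-
  m16 ⊆ --000,-0-0-,1-00-,100--
  m17 ⊆ -0--1,-0-0-,1--01,1-0-1,1-00-,100--
  m18 ⊆ 100-- [E]
  m19 ⊆ --011,-0--1,1-0-1,100--
  m20 ⊆ -0-0- [E]
  m21 ⊆ --101,-0--1,-0-0-,1--01
  m23 ⊆ -0--1 [E]
  m24 ⊆ --000,1-00-
  m25 ⊆ 1--01,1-0-1,1-00-
  m27 ⊆ --011,1-0-1
  m29 ⊆ --101,1--01
  m30 ⊆ -1110 [E]
E = {--000, -0--1, -0-0-, -1110, 100--}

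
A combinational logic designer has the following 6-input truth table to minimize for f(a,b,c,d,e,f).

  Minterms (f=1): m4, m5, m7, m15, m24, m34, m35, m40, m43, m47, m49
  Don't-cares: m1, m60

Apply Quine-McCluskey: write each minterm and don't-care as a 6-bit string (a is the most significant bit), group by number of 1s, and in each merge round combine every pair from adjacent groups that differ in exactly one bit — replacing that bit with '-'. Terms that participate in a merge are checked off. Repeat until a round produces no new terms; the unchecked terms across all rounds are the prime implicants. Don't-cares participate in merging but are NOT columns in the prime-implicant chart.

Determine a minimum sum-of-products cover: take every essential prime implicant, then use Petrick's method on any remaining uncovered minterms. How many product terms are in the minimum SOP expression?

7

size-2^0 implicants → 000001(✓)  000100(✓)  000101(✓)  000111(✓)  001111(✓)  011000  100010(✓)  100011(✓)  101000  101011(✓)  101111(✓)  110001  111100
size-2^1 implicants → -01111  00-111  000-01  0001-1  00010-  10-011  10001-  101-11
Unchecked terms (primes): -01111, 00-111, 000-01, 0001-1, 00010-, 011000, 10-011, 10001-, 101-11, 101000, 110001, 111100
Minterm coverage:
  m4 ⊆ 00010- [E]
  m5 ⊆ 000-01,0001-1,00010-
  m7 ⊆ 00-111,0001-1
  m15 ⊆ -01111,00-111
  m24 ⊆ 011000 [E]
  m34 ⊆ 10001- [E]
  m35 ⊆ 10-011,10001-
  m40 ⊆ 101000 [E]
  m43 ⊆ 10-011,101-11
  m47 ⊆ -01111,101-11
  m49 ⊆ 110001 [E]
E = {00010-, 011000, 10001-, 101000, 110001}
Petrick residual → 00-111, 101-11
Cover = a'b'def + a'b'c'de' + a'bcd'e'f' + ab'c'd'e + ab'cef + ab'cd'e'f' + abc'd'e'f  |cover|=7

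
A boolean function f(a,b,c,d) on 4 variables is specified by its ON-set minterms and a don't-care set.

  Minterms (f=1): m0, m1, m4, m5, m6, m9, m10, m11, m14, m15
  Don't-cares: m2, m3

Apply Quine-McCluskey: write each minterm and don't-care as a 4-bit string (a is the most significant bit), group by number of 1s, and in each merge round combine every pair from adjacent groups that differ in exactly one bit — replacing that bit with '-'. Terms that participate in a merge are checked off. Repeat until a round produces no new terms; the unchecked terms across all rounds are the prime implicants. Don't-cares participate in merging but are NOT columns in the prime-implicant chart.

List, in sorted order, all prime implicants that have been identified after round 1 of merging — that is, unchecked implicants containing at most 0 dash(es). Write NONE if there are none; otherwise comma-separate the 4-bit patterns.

size-2^0 implicants → 0000(✓)  0001(✓)  0010(✓)  0011(✓)  0100(✓)  0101(✓)  0110(✓)  1001(✓)  1010(✓)  1011(✓)  1110(✓)  1111(✓)
size-2^1 implicants → -001(✓)  -010(✓)  -011(✓)  -110(✓)  0-00(✓)  0-01(✓)  0-10(✓)  00-0(✓)  00-1(✓)  000-(✓)  001-(✓)  01-0(✓)  010-(✓)  1-10(✓)  1-11(✓)  10-1(✓)  101-(✓)  111-(✓)
size-2^2 implicants → --10  -0-1  -01-  0--0  0-0-  00--  1-1-
Unchecked terms (primes): --10, -0-1, -01-, 0--0, 0-0-, 00--, 1-1-

NONE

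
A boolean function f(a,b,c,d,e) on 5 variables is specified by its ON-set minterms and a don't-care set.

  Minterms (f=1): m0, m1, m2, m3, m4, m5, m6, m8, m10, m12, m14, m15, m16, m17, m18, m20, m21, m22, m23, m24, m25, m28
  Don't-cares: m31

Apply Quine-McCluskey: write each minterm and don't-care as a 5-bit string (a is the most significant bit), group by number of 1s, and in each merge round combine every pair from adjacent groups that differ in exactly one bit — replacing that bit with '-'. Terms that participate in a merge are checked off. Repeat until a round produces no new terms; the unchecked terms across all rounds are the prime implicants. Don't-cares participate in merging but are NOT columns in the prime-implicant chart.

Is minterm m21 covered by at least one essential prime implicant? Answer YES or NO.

[col 0] 00000*, 00001*, 00010*, 00011*, 00100*, 00101*, 00110*, 01000*, 01010*, 01100*, 01110*, 01111*, 10000*, 10001*, 10010*, 10100*, 10101*, 10110*, 10111*, 11000*, 11001*, 11100*, 11111*
[col 1] -0000*, -0001*, -0010*, -0100*, -0101*, -0110*, -1000*, -1100*, -1111, 0-000*, 0-010*, 0-100*, 0-110*, 00-00*, 00-01*, 00-10*, 000-0*, 000-1*, 0000-*, 0001-*, 001-0*, 0010-*, 01-00*, 01-10*, 010-0*, 011-0*, 0111-, 1-000*, 1-001*, 1-100*, 1-111, 10-00*, 10-01*, 10-10*, 100-0*, 1000-*, 101-0*, 101-1*, 1010-*, 1011-*, 11-00*, 1100-*
[col 2] --000*, --100*, -0-00*, -0-01*, -0-10*, -00-0*, -000-*, -01-0*, -010-*, -1-00*, 0--00*, 0--10*, 0-0-0*, 0-1-0*, 00--0*, 00-0-*, 000--, 01--0*, 1--00*, 1-00-, 10--0*, 10-0-*, 101--
[col 3] ---00, -0--0, -0-0-, 0---0
Prime implicants: ---00, -0--0, -0-0-, -1111, 0---0, 000--, 0111-, 1-00-, 1-111, 101--
PI chart (minterm → PIs covering it):
  0 | ---00,-0--0,-0-0-,0---0,000--
  1 | -0-0-,000--
  2 | -0--0,0---0,000--
  3 | 000--  (sole → essential)
  4 | ---00,-0--0,-0-0-,0---0
  5 | -0-0-  (sole → essential)
  6 | -0--0,0---0
  8 | ---00,0---0
  10 | 0---0  (sole → essential)
  12 | ---00,0---0
  14 | 0---0,0111-
  15 | -1111,0111-
  16 | ---00,-0--0,-0-0-,1-00-
  17 | -0-0-,1-00-
  18 | -0--0  (sole → essential)
  20 | ---00,-0--0,-0-0-,101--
  21 | -0-0-,101--
  22 | -0--0,101--
  23 | 1-111,101--
  24 | ---00,1-00-
  25 | 1-00-  (sole → essential)
  28 | ---00  (sole → essential)
Essential prime implicants: ---00, -0--0, -0-0-, 0---0, 000--, 1-00-

YES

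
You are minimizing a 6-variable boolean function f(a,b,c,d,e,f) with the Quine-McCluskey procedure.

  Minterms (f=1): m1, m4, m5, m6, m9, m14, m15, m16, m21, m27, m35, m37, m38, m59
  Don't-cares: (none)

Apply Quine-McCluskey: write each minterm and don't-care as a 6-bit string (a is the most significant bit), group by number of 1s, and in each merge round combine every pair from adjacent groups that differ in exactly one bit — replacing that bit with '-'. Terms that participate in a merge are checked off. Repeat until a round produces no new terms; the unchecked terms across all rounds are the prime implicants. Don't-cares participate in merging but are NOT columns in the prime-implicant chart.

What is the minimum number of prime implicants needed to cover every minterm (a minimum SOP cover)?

9

[col 0] 000001*, 000100*, 000101*, 000110*, 001001*, 001110*, 001111*, 010000, 010101*, 011011*, 100011, 100101*, 100110*, 111011*
[col 1] -00101, -00110, -11011, 0-0101, 00-001, 00-110, 000-01, 0001-0, 00010-, 00111-
Prime implicants: -00101, -00110, -11011, 0-0101, 00-001, 00-110, 000-01, 0001-0, 00010-, 00111-, 010000, 100011
PI chart (minterm → PIs covering it):
  1 | 00-001,000-01
  4 | 0001-0,00010-
  5 | -00101,0-0101,000-01,00010-
  6 | -00110,00-110,0001-0
  9 | 00-001  (sole → essential)
  14 | 00-110,00111-
  15 | 00111-  (sole → essential)
  16 | 010000  (sole → essential)
  21 | 0-0101  (sole → essential)
  27 | -11011  (sole → essential)
  35 | 100011  (sole → essential)
  37 | -00101  (sole → essential)
  38 | -00110  (sole → essential)
  59 | -11011  (sole → essential)
Essential prime implicants: -00101, -00110, -11011, 0-0101, 00-001, 00111-, 010000, 100011
Petrick residual → 0001-0
Minimum SOP uses 9 PIs: b'c'de'f + b'c'def' + bcd'ef + a'c'de'f + a'b'd'e'f + a'b'c'df' + a'b'cde + a'bc'd'e'f' + ab'c'd'ef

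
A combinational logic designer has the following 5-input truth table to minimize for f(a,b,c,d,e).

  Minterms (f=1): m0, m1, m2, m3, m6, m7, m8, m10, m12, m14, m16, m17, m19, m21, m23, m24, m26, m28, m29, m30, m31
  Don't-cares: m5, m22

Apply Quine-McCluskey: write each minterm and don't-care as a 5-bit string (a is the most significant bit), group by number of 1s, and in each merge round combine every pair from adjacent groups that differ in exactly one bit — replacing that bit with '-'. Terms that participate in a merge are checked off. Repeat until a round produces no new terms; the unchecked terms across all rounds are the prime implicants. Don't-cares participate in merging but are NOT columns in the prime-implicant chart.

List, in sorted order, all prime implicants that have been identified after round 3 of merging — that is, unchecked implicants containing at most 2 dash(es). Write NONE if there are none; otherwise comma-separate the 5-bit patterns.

--000, --110, -000-, -011-, 0--10, 0-0-0, 00-1-, 000--, 1-1-1, 1-11-, 111--

Round 0: 00000✓ 00001✓ 00010✓ 00011✓ 00101✓ 00110✓ 00111✓ 01000✓ 01010✓ 01100✓ 01110✓ 10000✓ 10001✓ 10011✓ 10101✓ 10110✓ 10111✓ 11000✓ 11010✓ 11100✓ 11101✓ 11110✓ 11111✓
Round 1: -0000✓ -0001✓ -0011✓ -0101✓ -0110✓ -0111✓ -1000✓ -1010✓ -1100✓ -1110✓ 0-000✓ 0-010✓ 0-110✓ 00-01✓ 00-10✓ 00-11✓ 000-0✓ 000-1✓ 0000-✓ 0001-✓ 001-1✓ 0011-✓ 01-00✓ 01-10✓ 010-0✓ 011-0✓ 1-000✓ 1-101✓ 1-110✓ 1-111✓ 10-01✓ 10-11✓ 100-1✓ 1000-✓ 101-1✓ 1011-✓ 11-00✓ 11-10✓ 110-0✓ 111-0✓ 111-1✓ 1110-✓ 1111-✓
Round 2: --000 --110 -0-01✓ -0-11✓ -00-1✓ -000- -01-1✓ -011- -1-00✓ -1-10✓ -10-0✓ -11-0✓ 0--10 0-0-0 00--1✓ 00-1- 000-- 01--0✓ 1-1-1 1-11- 10--1✓ 11--0✓ 111--
Round 3: -0--1 -1--0
PIs = {--000, --110, -0--1, -000-, -011-, -1--0, 0--10, 0-0-0, 00-1-, 000--, 1-1-1, 1-11-, 111--}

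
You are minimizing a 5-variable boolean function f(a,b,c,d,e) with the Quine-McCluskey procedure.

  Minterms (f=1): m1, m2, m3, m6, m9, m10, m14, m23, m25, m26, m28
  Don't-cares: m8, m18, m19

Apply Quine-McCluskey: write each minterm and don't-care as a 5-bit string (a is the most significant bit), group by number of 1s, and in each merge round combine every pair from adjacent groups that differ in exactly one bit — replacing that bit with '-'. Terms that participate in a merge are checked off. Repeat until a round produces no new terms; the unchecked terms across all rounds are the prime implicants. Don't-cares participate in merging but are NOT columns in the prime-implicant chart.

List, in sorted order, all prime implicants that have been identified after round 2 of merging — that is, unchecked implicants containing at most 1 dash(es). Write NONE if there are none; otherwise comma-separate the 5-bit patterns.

Round 0: 00001✓ 00010✓ 00011✓ 00110✓ 01000✓ 01001✓ 01010✓ 01110✓ 10010✓ 10011✓ 10111✓ 11001✓ 11010✓ 11100
Round 1: -0010✓ -0011✓ -1001 -1010✓ 0-001 0-010✓ 0-110✓ 00-10✓ 000-1 0001-✓ 01-10✓ 010-0 0100- 1-010✓ 10-11 1001-✓
Round 2: --010 -001- 0--10
PIs = {--010, -001-, -1001, 0--10, 0-001, 000-1, 010-0, 0100-, 10-11, 11100}

-1001, 0-001, 000-1, 010-0, 0100-, 10-11, 11100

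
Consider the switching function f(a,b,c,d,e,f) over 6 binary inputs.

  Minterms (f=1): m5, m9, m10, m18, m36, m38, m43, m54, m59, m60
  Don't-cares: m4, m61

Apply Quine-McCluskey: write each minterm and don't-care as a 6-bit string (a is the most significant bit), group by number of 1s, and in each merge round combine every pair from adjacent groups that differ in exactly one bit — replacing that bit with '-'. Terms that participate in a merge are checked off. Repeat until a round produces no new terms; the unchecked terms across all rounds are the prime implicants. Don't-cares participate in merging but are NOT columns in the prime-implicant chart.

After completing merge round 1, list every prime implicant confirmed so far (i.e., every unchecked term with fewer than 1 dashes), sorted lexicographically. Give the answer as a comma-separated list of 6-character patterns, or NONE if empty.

001001, 001010, 010010

[col 0] 000100*, 000101*, 001001, 001010, 010010, 100100*, 100110*, 101011*, 110110*, 111011*, 111100*, 111101*
[col 1] -00100, 00010-, 1-0110, 1-1011, 1001-0, 11110-
Prime implicants: -00100, 00010-, 001001, 001010, 010010, 1-0110, 1-1011, 1001-0, 11110-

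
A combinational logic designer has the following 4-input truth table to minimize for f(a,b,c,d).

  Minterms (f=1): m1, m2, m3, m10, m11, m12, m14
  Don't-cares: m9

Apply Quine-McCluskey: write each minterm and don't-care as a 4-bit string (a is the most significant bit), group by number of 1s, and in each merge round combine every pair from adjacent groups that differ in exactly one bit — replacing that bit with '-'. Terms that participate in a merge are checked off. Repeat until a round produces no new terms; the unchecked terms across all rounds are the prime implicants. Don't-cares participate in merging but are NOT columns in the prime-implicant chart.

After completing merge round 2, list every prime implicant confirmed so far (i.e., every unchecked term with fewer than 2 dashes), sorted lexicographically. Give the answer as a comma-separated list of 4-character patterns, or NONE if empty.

Round 0: 0001✓ 0010✓ 0011✓ 1001✓ 1010✓ 1011✓ 1100✓ 1110✓
Round 1: -001✓ -010✓ -011✓ 00-1✓ 001-✓ 1-10 10-1✓ 101-✓ 11-0
Round 2: -0-1 -01-
PIs = {-0-1, -01-, 1-10, 11-0}

1-10, 11-0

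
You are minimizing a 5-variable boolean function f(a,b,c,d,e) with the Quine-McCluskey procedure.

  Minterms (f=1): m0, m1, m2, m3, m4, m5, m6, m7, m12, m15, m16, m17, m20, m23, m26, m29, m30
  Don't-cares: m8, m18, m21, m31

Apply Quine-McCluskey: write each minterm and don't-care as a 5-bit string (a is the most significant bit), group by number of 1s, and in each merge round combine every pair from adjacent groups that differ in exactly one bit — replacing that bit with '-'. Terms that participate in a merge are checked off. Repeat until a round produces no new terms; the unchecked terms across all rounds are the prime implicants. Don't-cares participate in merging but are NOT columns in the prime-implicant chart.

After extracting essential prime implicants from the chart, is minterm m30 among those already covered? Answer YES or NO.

[col 0] 00000*, 00001*, 00010*, 00011*, 00100*, 00101*, 00110*, 00111*, 01000*, 01100*, 01111*, 10000*, 10001*, 10010*, 10100*, 10101*, 10111*, 11010*, 11101*, 11110*, 11111*
[col 1] -0000*, -0001*, -0010*, -0100*, -0101*, -0111*, -1111*, 0-000*, 0-100*, 0-111*, 00-00*, 00-01*, 00-10*, 00-11*, 000-0*, 000-1*, 0000-*, 0001-*, 001-0*, 001-1*, 0010-*, 0011-*, 01-00*, 1-010, 1-101*, 1-111*, 10-00*, 10-01*, 100-0*, 1000-*, 101-1*, 1010-*, 11-10, 111-1*, 1111-
[col 2] --111, -0-00*, -0-01*, -00-0, -000-*, -01-1, -010-*, 0--00, 00--0*, 00--1*, 00-0-*, 00-1-*, 000--*, 001--*, 1-1-1, 10-0-*
[col 3] -0-0-, 00---
Prime implicants: --111, -0-0-, -00-0, -01-1, 0--00, 00---, 1-010, 1-1-1, 11-10, 1111-
PI chart (minterm → PIs covering it):
  0 | -0-0-,-00-0,0--00,00---
  1 | -0-0-,00---
  2 | -00-0,00---
  3 | 00---  (sole → essential)
  4 | -0-0-,0--00,00---
  5 | -0-0-,-01-1,00---
  6 | 00---  (sole → essential)
  7 | --111,-01-1,00---
  12 | 0--00  (sole → essential)
  15 | --111  (sole → essential)
  16 | -0-0-,-00-0
  17 | -0-0-  (sole → essential)
  20 | -0-0-  (sole → essential)
  23 | --111,-01-1,1-1-1
  26 | 1-010,11-10
  29 | 1-1-1  (sole → essential)
  30 | 11-10,1111-
Essential prime implicants: --111, -0-0-, 0--00, 00---, 1-1-1

NO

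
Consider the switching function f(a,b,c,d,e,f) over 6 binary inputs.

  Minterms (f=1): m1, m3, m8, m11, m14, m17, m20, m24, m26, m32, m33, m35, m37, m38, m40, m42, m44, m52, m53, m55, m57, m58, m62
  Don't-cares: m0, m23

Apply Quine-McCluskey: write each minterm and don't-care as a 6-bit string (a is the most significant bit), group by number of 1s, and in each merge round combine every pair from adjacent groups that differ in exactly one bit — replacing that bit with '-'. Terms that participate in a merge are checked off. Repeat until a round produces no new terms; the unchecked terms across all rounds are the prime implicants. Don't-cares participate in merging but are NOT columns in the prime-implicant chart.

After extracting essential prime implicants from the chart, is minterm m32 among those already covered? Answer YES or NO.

NO

size-2^0 implicants → 000000(✓)  000001(✓)  000011(✓)  001000(✓)  001011(✓)  001110  010001(✓)  010100(✓)  010111(✓)  011000(✓)  011010(✓)  100000(✓)  100001(✓)  100011(✓)  100101(✓)  100110  101000(✓)  101010(✓)  101100(✓)  110100(✓)  110101(✓)  110111(✓)  111001  111010(✓)  111110(✓)
size-2^1 implicants → -00000(✓)  -00001(✓)  -00011(✓)  -01000(✓)  -10100  -10111  -11010  0-0001  0-1000  00-000(✓)  00-011  0000-1(✓)  00000-(✓)  0110-0  1-0101  1-1010  10-000(✓)  100-01  1000-1(✓)  10000-(✓)  101-00  1010-0  1101-1  11010-  111-10
size-2^2 implicants → -0-000  -000-1  -0000-
Unchecked terms (primes): -0-000, -000-1, -0000-, -10100, -10111, -11010, 0-0001, 0-1000, 00-011, 001110, 0110-0, 1-0101, 1-1010, 100-01, 100110, 101-00, 1010-0, 1101-1, 11010-, 111-10, 111001
Minterm coverage:
  m1 ⊆ -000-1,-0000-,0-0001
  m3 ⊆ -000-1,00-011
  m8 ⊆ -0-000,0-1000
  m11 ⊆ 00-011 [E]
  m14 ⊆ 001110 [E]
  m17 ⊆ 0-0001 [E]
  m20 ⊆ -10100 [E]
  m24 ⊆ 0-1000,0110-0
  m26 ⊆ -11010,0110-0
  m32 ⊆ -0-000,-0000-
  m33 ⊆ -000-1,-0000-,100-01
  m35 ⊆ -000-1 [E]
  m37 ⊆ 1-0101,100-01
  m38 ⊆ 100110 [E]
  m40 ⊆ -0-000,101-00,1010-0
  m42 ⊆ 1-1010,1010-0
  m44 ⊆ 101-00 [E]
  m52 ⊆ -10100,11010-
  m53 ⊆ 1-0101,1101-1,11010-
  m55 ⊆ -10111,1101-1
  m57 ⊆ 111001 [E]
  m58 ⊆ -11010,1-1010,111-10
  m62 ⊆ 111-10 [E]
E = {-000-1, -10100, 0-0001, 00-011, 001110, 100110, 101-00, 111-10, 111001}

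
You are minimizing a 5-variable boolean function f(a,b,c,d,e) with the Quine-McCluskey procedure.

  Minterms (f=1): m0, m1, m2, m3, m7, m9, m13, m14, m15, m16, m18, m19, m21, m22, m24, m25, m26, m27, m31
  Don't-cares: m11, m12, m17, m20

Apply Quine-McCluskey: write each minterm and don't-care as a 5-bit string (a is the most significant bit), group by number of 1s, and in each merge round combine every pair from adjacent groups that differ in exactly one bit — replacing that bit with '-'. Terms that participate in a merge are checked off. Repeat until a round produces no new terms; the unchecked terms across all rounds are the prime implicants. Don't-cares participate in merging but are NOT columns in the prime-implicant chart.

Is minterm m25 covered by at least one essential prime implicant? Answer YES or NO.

YES

Round 0: 00000✓ 00001✓ 00010✓ 00011✓ 00111✓ 01001✓ 01011✓ 01100✓ 01101✓ 01110✓ 01111✓ 10000✓ 10001✓ 10010✓ 10011✓ 10100✓ 10101✓ 10110✓ 11000✓ 11001✓ 11010✓ 11011✓ 11111✓
Round 1: -0000✓ -0001✓ -0010✓ -0011✓ -1001✓ -1011✓ -1111✓ 0-001✓ 0-011✓ 0-111✓ 00-11✓ 000-0✓ 000-1✓ 0000-✓ 0001-✓ 01-01✓ 01-11✓ 010-1✓ 011-0✓ 011-1✓ 0110-✓ 0111-✓ 1-000✓ 1-001✓ 1-010✓ 1-011✓ 10-00✓ 10-01✓ 10-10✓ 100-0✓ 100-1✓ 1000-✓ 1001-✓ 101-0✓ 1010-✓ 11-11✓ 110-0✓ 110-1✓ 1100-✓ 1101-✓
Round 2: --001✓ --011✓ -00-0✓ -00-1✓ -000-✓ -001-✓ -1-11 -10-1✓ 0--11 0-0-1✓ 000--✓ 01--1 011-- 1-0-0✓ 1-0-1✓ 1-00-✓ 1-01-✓ 10--0 10-0- 100--✓ 110--✓
Round 3: --0-1 -00-- 1-0--
PIs = {--0-1, -00--, -1-11, 0--11, 01--1, 011--, 1-0--, 10--0, 10-0-}
Coverage chart:
  m0: -00-- ←essential
  m1: --0-1,-00--
  m2: -00-- ←essential
  m3: --0-1,-00--,0--11
  m7: 0--11 ←essential
  m9: --0-1,01--1
  m13: 01--1,011--
  m14: 011-- ←essential
  m15: -1-11,0--11,01--1,011--
  m16: -00--,1-0--,10--0,10-0-
  m18: -00--,1-0--,10--0
  m19: --0-1,-00--,1-0--
  m21: 10-0- ←essential
  m22: 10--0 ←essential
  m24: 1-0-- ←essential
  m25: --0-1,1-0--
  m26: 1-0-- ←essential
  m27: --0-1,-1-11,1-0--
  m31: -1-11 ←essential
Essential: -00--, -1-11, 0--11, 011--, 1-0--, 10--0, 10-0-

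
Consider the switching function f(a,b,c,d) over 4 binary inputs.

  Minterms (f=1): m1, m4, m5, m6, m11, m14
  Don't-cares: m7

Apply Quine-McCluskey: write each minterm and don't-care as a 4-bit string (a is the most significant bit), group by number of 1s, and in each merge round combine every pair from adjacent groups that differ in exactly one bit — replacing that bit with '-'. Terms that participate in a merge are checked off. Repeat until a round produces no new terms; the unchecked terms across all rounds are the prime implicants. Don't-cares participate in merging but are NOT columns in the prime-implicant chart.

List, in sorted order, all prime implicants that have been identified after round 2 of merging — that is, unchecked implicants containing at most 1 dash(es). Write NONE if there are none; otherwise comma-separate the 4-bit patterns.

Round 0: 0001✓ 0100✓ 0101✓ 0110✓ 0111✓ 1011 1110✓
Round 1: -110 0-01 01-0✓ 01-1✓ 010-✓ 011-✓
Round 2: 01--
PIs = {-110, 0-01, 01--, 1011}

-110, 0-01, 1011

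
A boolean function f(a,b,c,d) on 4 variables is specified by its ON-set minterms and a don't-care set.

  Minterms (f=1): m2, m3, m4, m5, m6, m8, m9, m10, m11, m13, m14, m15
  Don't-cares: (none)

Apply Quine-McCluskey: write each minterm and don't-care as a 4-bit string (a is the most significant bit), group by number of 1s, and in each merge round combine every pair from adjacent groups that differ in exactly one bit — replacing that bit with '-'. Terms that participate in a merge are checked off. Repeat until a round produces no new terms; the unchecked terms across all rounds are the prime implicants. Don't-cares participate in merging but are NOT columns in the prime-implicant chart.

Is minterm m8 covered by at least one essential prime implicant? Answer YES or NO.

size-2^0 implicants → 0010(✓)  0011(✓)  0100(✓)  0101(✓)  0110(✓)  1000(✓)  1001(✓)  1010(✓)  1011(✓)  1101(✓)  1110(✓)  1111(✓)
size-2^1 implicants → -010(✓)  -011(✓)  -101  -110(✓)  0-10(✓)  001-(✓)  01-0  010-  1-01(✓)  1-10(✓)  1-11(✓)  10-0(✓)  10-1(✓)  100-(✓)  101-(✓)  11-1(✓)  111-(✓)
size-2^2 implicants → --10  -01-  1--1  1-1-  10--
Unchecked terms (primes): --10, -01-, -101, 01-0, 010-, 1--1, 1-1-, 10--
Minterm coverage:
  m2 ⊆ --10,-01-
  m3 ⊆ -01- [E]
  m4 ⊆ 01-0,010-
  m5 ⊆ -101,010-
  m6 ⊆ --10,01-0
  m8 ⊆ 10-- [E]
  m9 ⊆ 1--1,10--
  m10 ⊆ --10,-01-,1-1-,10--
  m11 ⊆ -01-,1--1,1-1-,10--
  m13 ⊆ -101,1--1
  m14 ⊆ --10,1-1-
  m15 ⊆ 1--1,1-1-
E = {-01-, 10--}

YES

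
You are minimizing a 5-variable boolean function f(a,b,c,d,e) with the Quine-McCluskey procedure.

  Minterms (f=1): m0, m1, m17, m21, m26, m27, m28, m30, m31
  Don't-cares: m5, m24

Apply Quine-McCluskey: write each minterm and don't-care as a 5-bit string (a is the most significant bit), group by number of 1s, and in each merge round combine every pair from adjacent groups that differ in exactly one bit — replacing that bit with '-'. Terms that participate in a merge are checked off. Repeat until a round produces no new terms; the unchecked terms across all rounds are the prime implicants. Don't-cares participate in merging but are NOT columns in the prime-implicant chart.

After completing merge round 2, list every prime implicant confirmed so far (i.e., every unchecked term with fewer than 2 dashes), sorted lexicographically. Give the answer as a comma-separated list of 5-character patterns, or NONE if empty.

0000-

size-2^0 implicants → 00000(✓)  00001(✓)  00101(✓)  10001(✓)  10101(✓)  11000(✓)  11010(✓)  11011(✓)  11100(✓)  11110(✓)  11111(✓)
size-2^1 implicants → -0001(✓)  -0101(✓)  00-01(✓)  0000-  10-01(✓)  11-00(✓)  11-10(✓)  11-11(✓)  110-0(✓)  1101-(✓)  111-0(✓)  1111-(✓)
size-2^2 implicants → -0-01  11--0  11-1-
Unchecked terms (primes): -0-01, 0000-, 11--0, 11-1-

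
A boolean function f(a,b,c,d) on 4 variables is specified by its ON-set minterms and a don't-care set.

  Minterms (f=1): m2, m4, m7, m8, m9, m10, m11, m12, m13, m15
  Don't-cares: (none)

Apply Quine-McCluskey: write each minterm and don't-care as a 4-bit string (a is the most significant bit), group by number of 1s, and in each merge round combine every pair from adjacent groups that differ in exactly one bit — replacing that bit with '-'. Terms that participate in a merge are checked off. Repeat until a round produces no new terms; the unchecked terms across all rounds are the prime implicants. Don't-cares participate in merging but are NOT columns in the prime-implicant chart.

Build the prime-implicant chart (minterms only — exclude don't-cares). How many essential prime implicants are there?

3

[col 0] 0010*, 0100*, 0111*, 1000*, 1001*, 1010*, 1011*, 1100*, 1101*, 1111*
[col 1] -010, -100, -111, 1-00*, 1-01*, 1-11*, 10-0*, 10-1*, 100-*, 101-*, 11-1*, 110-*
[col 2] 1--1, 1-0-, 10--
Prime implicants: -010, -100, -111, 1--1, 1-0-, 10--
PI chart (minterm → PIs covering it):
  2 | -010  (sole → essential)
  4 | -100  (sole → essential)
  7 | -111  (sole → essential)
  8 | 1-0-,10--
  9 | 1--1,1-0-,10--
  10 | -010,10--
  11 | 1--1,10--
  12 | -100,1-0-
  13 | 1--1,1-0-
  15 | -111,1--1
Essential prime implicants: -010, -100, -111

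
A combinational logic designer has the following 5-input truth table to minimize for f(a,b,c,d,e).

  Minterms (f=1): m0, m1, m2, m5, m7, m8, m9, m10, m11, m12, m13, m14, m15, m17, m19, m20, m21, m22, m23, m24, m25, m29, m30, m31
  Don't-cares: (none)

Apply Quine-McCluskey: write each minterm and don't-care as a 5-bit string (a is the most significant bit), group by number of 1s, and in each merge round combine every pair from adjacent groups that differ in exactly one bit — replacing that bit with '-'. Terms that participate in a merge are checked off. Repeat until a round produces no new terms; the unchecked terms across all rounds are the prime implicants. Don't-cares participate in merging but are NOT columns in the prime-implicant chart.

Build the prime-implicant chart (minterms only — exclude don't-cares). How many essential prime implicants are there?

Round 0: 00000✓ 00001✓ 00010✓ 00101✓ 00111✓ 01000✓ 01001✓ 01010✓ 01011✓ 01100✓ 01101✓ 01110✓ 01111✓ 10001✓ 10011✓ 10100✓ 10101✓ 10110✓ 10111✓ 11000✓ 11001✓ 11101✓ 11110✓ 11111✓
Round 1: -0001✓ -0101✓ -0111✓ -1000✓ -1001✓ -1101✓ -1110✓ -1111✓ 0-000✓ 0-001✓ 0-010✓ 0-101✓ 0-111✓ 00-01✓ 000-0✓ 0000-✓ 001-1✓ 01-00✓ 01-01✓ 01-10✓ 01-11✓ 010-0✓ 010-1✓ 0100-✓ 0101-✓ 011-0✓ 011-1✓ 0110-✓ 0111-✓ 1-001✓ 1-101✓ 1-110✓ 1-111✓ 10-01✓ 10-11✓ 100-1✓ 101-0✓ 101-1✓ 1010-✓ 1011-✓ 11-01✓ 1100-✓ 111-1✓ 1111-✓
Round 2: --001✓ --101✓ --111✓ -0-01✓ -01-1✓ -1-01✓ -100- -11-1✓ -111- 0--01✓ 0-0-0 0-00- 0-1-1✓ 01--0✓ 01--1✓ 01-0-✓ 01-1-✓ 010--✓ 011--✓ 1--01✓ 1-1-1✓ 1-11- 10--1 101--
Round 3: ---01 --1-1 01---
PIs = {---01, --1-1, -100-, -111-, 0-0-0, 0-00-, 01---, 1-11-, 10--1, 101--}
Coverage chart:
  m0: 0-0-0,0-00-
  m1: ---01,0-00-
  m2: 0-0-0 ←essential
  m5: ---01,--1-1
  m7: --1-1 ←essential
  m8: -100-,0-0-0,0-00-,01---
  m9: ---01,-100-,0-00-,01---
  m10: 0-0-0,01---
  m11: 01--- ←essential
  m12: 01--- ←essential
  m13: ---01,--1-1,01---
  m14: -111-,01---
  m15: --1-1,-111-,01---
  m17: ---01,10--1
  m19: 10--1 ←essential
  m20: 101-- ←essential
  m21: ---01,--1-1,10--1,101--
  m22: 1-11-,101--
  m23: --1-1,1-11-,10--1,101--
  m24: -100- ←essential
  m25: ---01,-100-
  m29: ---01,--1-1
  m30: -111-,1-11-
  m31: --1-1,-111-,1-11-
Essential: --1-1, -100-, 0-0-0, 01---, 10--1, 101--

6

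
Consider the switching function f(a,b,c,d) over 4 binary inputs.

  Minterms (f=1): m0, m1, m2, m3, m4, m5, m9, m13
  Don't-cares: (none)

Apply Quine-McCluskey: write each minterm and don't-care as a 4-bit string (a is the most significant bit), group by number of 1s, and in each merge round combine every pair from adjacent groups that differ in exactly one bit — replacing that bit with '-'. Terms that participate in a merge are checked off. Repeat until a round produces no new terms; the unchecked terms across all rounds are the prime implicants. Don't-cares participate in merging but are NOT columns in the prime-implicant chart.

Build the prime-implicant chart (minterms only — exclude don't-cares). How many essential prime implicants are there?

3

Round 0: 0000✓ 0001✓ 0010✓ 0011✓ 0100✓ 0101✓ 1001✓ 1101✓
Round 1: -001✓ -101✓ 0-00✓ 0-01✓ 00-0✓ 00-1✓ 000-✓ 001-✓ 010-✓ 1-01✓
Round 2: --01 0-0- 00--
PIs = {--01, 0-0-, 00--}
Coverage chart:
  m0: 0-0-,00--
  m1: --01,0-0-,00--
  m2: 00-- ←essential
  m3: 00-- ←essential
  m4: 0-0- ←essential
  m5: --01,0-0-
  m9: --01 ←essential
  m13: --01 ←essential
Essential: --01, 0-0-, 00--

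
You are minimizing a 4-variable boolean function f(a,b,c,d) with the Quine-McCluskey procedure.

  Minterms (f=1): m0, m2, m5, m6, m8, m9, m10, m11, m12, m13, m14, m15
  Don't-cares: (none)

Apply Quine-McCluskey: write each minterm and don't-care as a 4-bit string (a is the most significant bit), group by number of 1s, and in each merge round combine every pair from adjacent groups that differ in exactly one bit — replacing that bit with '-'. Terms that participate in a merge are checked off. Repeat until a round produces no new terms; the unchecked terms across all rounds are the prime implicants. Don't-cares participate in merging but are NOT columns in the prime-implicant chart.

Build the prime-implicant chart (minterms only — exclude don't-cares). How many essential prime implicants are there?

4

Round 0: 0000✓ 0010✓ 0101✓ 0110✓ 1000✓ 1001✓ 1010✓ 1011✓ 1100✓ 1101✓ 1110✓ 1111✓
Round 1: -000✓ -010✓ -101 -110✓ 0-10✓ 00-0✓ 1-00✓ 1-01✓ 1-10✓ 1-11✓ 10-0✓ 10-1✓ 100-✓ 101-✓ 11-0✓ 11-1✓ 110-✓ 111-✓
Round 2: --10 -0-0 1--0✓ 1--1✓ 1-0-✓ 1-1-✓ 10--✓ 11--✓
Round 3: 1---
PIs = {--10, -0-0, -101, 1---}
Coverage chart:
  m0: -0-0 ←essential
  m2: --10,-0-0
  m5: -101 ←essential
  m6: --10 ←essential
  m8: -0-0,1---
  m9: 1--- ←essential
  m10: --10,-0-0,1---
  m11: 1--- ←essential
  m12: 1--- ←essential
  m13: -101,1---
  m14: --10,1---
  m15: 1--- ←essential
Essential: --10, -0-0, -101, 1---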